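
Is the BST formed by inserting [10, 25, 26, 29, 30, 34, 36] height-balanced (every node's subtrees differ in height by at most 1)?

Tree (level-order array): [10, None, 25, None, 26, None, 29, None, 30, None, 34, None, 36]
Definition: a tree is height-balanced if, at every node, |h(left) - h(right)| <= 1 (empty subtree has height -1).
Bottom-up per-node check:
  node 36: h_left=-1, h_right=-1, diff=0 [OK], height=0
  node 34: h_left=-1, h_right=0, diff=1 [OK], height=1
  node 30: h_left=-1, h_right=1, diff=2 [FAIL (|-1-1|=2 > 1)], height=2
  node 29: h_left=-1, h_right=2, diff=3 [FAIL (|-1-2|=3 > 1)], height=3
  node 26: h_left=-1, h_right=3, diff=4 [FAIL (|-1-3|=4 > 1)], height=4
  node 25: h_left=-1, h_right=4, diff=5 [FAIL (|-1-4|=5 > 1)], height=5
  node 10: h_left=-1, h_right=5, diff=6 [FAIL (|-1-5|=6 > 1)], height=6
Node 30 violates the condition: |-1 - 1| = 2 > 1.
Result: Not balanced


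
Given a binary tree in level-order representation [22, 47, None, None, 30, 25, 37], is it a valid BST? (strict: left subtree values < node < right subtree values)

Level-order array: [22, 47, None, None, 30, 25, 37]
Validate using subtree bounds (lo, hi): at each node, require lo < value < hi,
then recurse left with hi=value and right with lo=value.
Preorder trace (stopping at first violation):
  at node 22 with bounds (-inf, +inf): OK
  at node 47 with bounds (-inf, 22): VIOLATION
Node 47 violates its bound: not (-inf < 47 < 22).
Result: Not a valid BST


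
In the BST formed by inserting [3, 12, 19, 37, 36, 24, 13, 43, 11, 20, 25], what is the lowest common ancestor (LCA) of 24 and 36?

Tree insertion order: [3, 12, 19, 37, 36, 24, 13, 43, 11, 20, 25]
Tree (level-order array): [3, None, 12, 11, 19, None, None, 13, 37, None, None, 36, 43, 24, None, None, None, 20, 25]
In a BST, the LCA of p=24, q=36 is the first node v on the
root-to-leaf path with p <= v <= q (go left if both < v, right if both > v).
Walk from root:
  at 3: both 24 and 36 > 3, go right
  at 12: both 24 and 36 > 12, go right
  at 19: both 24 and 36 > 19, go right
  at 37: both 24 and 36 < 37, go left
  at 36: 24 <= 36 <= 36, this is the LCA
LCA = 36


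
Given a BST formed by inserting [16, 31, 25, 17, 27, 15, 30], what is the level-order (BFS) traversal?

Tree insertion order: [16, 31, 25, 17, 27, 15, 30]
Tree (level-order array): [16, 15, 31, None, None, 25, None, 17, 27, None, None, None, 30]
BFS from the root, enqueuing left then right child of each popped node:
  queue [16] -> pop 16, enqueue [15, 31], visited so far: [16]
  queue [15, 31] -> pop 15, enqueue [none], visited so far: [16, 15]
  queue [31] -> pop 31, enqueue [25], visited so far: [16, 15, 31]
  queue [25] -> pop 25, enqueue [17, 27], visited so far: [16, 15, 31, 25]
  queue [17, 27] -> pop 17, enqueue [none], visited so far: [16, 15, 31, 25, 17]
  queue [27] -> pop 27, enqueue [30], visited so far: [16, 15, 31, 25, 17, 27]
  queue [30] -> pop 30, enqueue [none], visited so far: [16, 15, 31, 25, 17, 27, 30]
Result: [16, 15, 31, 25, 17, 27, 30]


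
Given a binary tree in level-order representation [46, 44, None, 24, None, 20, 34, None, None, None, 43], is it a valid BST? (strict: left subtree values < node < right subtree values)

Level-order array: [46, 44, None, 24, None, 20, 34, None, None, None, 43]
Validate using subtree bounds (lo, hi): at each node, require lo < value < hi,
then recurse left with hi=value and right with lo=value.
Preorder trace (stopping at first violation):
  at node 46 with bounds (-inf, +inf): OK
  at node 44 with bounds (-inf, 46): OK
  at node 24 with bounds (-inf, 44): OK
  at node 20 with bounds (-inf, 24): OK
  at node 34 with bounds (24, 44): OK
  at node 43 with bounds (34, 44): OK
No violation found at any node.
Result: Valid BST


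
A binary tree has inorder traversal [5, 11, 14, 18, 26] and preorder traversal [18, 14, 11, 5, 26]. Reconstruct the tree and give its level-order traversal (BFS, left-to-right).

Inorder:  [5, 11, 14, 18, 26]
Preorder: [18, 14, 11, 5, 26]
Algorithm: preorder visits root first, so consume preorder in order;
for each root, split the current inorder slice at that value into
left-subtree inorder and right-subtree inorder, then recurse.
Recursive splits:
  root=18; inorder splits into left=[5, 11, 14], right=[26]
  root=14; inorder splits into left=[5, 11], right=[]
  root=11; inorder splits into left=[5], right=[]
  root=5; inorder splits into left=[], right=[]
  root=26; inorder splits into left=[], right=[]
Reconstructed level-order: [18, 14, 26, 11, 5]


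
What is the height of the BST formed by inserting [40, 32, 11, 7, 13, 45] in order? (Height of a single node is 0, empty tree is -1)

Insertion order: [40, 32, 11, 7, 13, 45]
Tree (level-order array): [40, 32, 45, 11, None, None, None, 7, 13]
Compute height bottom-up (empty subtree = -1):
  height(7) = 1 + max(-1, -1) = 0
  height(13) = 1 + max(-1, -1) = 0
  height(11) = 1 + max(0, 0) = 1
  height(32) = 1 + max(1, -1) = 2
  height(45) = 1 + max(-1, -1) = 0
  height(40) = 1 + max(2, 0) = 3
Height = 3


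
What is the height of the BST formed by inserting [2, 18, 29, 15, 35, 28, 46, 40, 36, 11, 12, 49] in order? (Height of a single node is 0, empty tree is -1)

Insertion order: [2, 18, 29, 15, 35, 28, 46, 40, 36, 11, 12, 49]
Tree (level-order array): [2, None, 18, 15, 29, 11, None, 28, 35, None, 12, None, None, None, 46, None, None, 40, 49, 36]
Compute height bottom-up (empty subtree = -1):
  height(12) = 1 + max(-1, -1) = 0
  height(11) = 1 + max(-1, 0) = 1
  height(15) = 1 + max(1, -1) = 2
  height(28) = 1 + max(-1, -1) = 0
  height(36) = 1 + max(-1, -1) = 0
  height(40) = 1 + max(0, -1) = 1
  height(49) = 1 + max(-1, -1) = 0
  height(46) = 1 + max(1, 0) = 2
  height(35) = 1 + max(-1, 2) = 3
  height(29) = 1 + max(0, 3) = 4
  height(18) = 1 + max(2, 4) = 5
  height(2) = 1 + max(-1, 5) = 6
Height = 6


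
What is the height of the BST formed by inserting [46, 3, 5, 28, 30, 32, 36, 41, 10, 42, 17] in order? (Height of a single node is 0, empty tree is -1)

Insertion order: [46, 3, 5, 28, 30, 32, 36, 41, 10, 42, 17]
Tree (level-order array): [46, 3, None, None, 5, None, 28, 10, 30, None, 17, None, 32, None, None, None, 36, None, 41, None, 42]
Compute height bottom-up (empty subtree = -1):
  height(17) = 1 + max(-1, -1) = 0
  height(10) = 1 + max(-1, 0) = 1
  height(42) = 1 + max(-1, -1) = 0
  height(41) = 1 + max(-1, 0) = 1
  height(36) = 1 + max(-1, 1) = 2
  height(32) = 1 + max(-1, 2) = 3
  height(30) = 1 + max(-1, 3) = 4
  height(28) = 1 + max(1, 4) = 5
  height(5) = 1 + max(-1, 5) = 6
  height(3) = 1 + max(-1, 6) = 7
  height(46) = 1 + max(7, -1) = 8
Height = 8


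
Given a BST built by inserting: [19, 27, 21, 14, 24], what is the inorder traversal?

Tree insertion order: [19, 27, 21, 14, 24]
Tree (level-order array): [19, 14, 27, None, None, 21, None, None, 24]
Inorder traversal: [14, 19, 21, 24, 27]


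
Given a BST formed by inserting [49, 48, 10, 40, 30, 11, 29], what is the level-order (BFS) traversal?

Tree insertion order: [49, 48, 10, 40, 30, 11, 29]
Tree (level-order array): [49, 48, None, 10, None, None, 40, 30, None, 11, None, None, 29]
BFS from the root, enqueuing left then right child of each popped node:
  queue [49] -> pop 49, enqueue [48], visited so far: [49]
  queue [48] -> pop 48, enqueue [10], visited so far: [49, 48]
  queue [10] -> pop 10, enqueue [40], visited so far: [49, 48, 10]
  queue [40] -> pop 40, enqueue [30], visited so far: [49, 48, 10, 40]
  queue [30] -> pop 30, enqueue [11], visited so far: [49, 48, 10, 40, 30]
  queue [11] -> pop 11, enqueue [29], visited so far: [49, 48, 10, 40, 30, 11]
  queue [29] -> pop 29, enqueue [none], visited so far: [49, 48, 10, 40, 30, 11, 29]
Result: [49, 48, 10, 40, 30, 11, 29]


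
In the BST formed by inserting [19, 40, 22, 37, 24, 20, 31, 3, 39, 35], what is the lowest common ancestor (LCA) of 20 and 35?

Tree insertion order: [19, 40, 22, 37, 24, 20, 31, 3, 39, 35]
Tree (level-order array): [19, 3, 40, None, None, 22, None, 20, 37, None, None, 24, 39, None, 31, None, None, None, 35]
In a BST, the LCA of p=20, q=35 is the first node v on the
root-to-leaf path with p <= v <= q (go left if both < v, right if both > v).
Walk from root:
  at 19: both 20 and 35 > 19, go right
  at 40: both 20 and 35 < 40, go left
  at 22: 20 <= 22 <= 35, this is the LCA
LCA = 22


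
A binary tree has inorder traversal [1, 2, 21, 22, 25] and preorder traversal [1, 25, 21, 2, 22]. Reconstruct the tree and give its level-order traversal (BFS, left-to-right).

Inorder:  [1, 2, 21, 22, 25]
Preorder: [1, 25, 21, 2, 22]
Algorithm: preorder visits root first, so consume preorder in order;
for each root, split the current inorder slice at that value into
left-subtree inorder and right-subtree inorder, then recurse.
Recursive splits:
  root=1; inorder splits into left=[], right=[2, 21, 22, 25]
  root=25; inorder splits into left=[2, 21, 22], right=[]
  root=21; inorder splits into left=[2], right=[22]
  root=2; inorder splits into left=[], right=[]
  root=22; inorder splits into left=[], right=[]
Reconstructed level-order: [1, 25, 21, 2, 22]


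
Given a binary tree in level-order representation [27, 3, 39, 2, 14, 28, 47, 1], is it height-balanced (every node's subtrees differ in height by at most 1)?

Tree (level-order array): [27, 3, 39, 2, 14, 28, 47, 1]
Definition: a tree is height-balanced if, at every node, |h(left) - h(right)| <= 1 (empty subtree has height -1).
Bottom-up per-node check:
  node 1: h_left=-1, h_right=-1, diff=0 [OK], height=0
  node 2: h_left=0, h_right=-1, diff=1 [OK], height=1
  node 14: h_left=-1, h_right=-1, diff=0 [OK], height=0
  node 3: h_left=1, h_right=0, diff=1 [OK], height=2
  node 28: h_left=-1, h_right=-1, diff=0 [OK], height=0
  node 47: h_left=-1, h_right=-1, diff=0 [OK], height=0
  node 39: h_left=0, h_right=0, diff=0 [OK], height=1
  node 27: h_left=2, h_right=1, diff=1 [OK], height=3
All nodes satisfy the balance condition.
Result: Balanced


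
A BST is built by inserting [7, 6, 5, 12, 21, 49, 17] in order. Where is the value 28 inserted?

Starting tree (level order): [7, 6, 12, 5, None, None, 21, None, None, 17, 49]
Insertion path: 7 -> 12 -> 21 -> 49
Result: insert 28 as left child of 49
Final tree (level order): [7, 6, 12, 5, None, None, 21, None, None, 17, 49, None, None, 28]


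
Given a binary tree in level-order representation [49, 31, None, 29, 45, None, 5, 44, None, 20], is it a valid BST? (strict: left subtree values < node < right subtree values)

Level-order array: [49, 31, None, 29, 45, None, 5, 44, None, 20]
Validate using subtree bounds (lo, hi): at each node, require lo < value < hi,
then recurse left with hi=value and right with lo=value.
Preorder trace (stopping at first violation):
  at node 49 with bounds (-inf, +inf): OK
  at node 31 with bounds (-inf, 49): OK
  at node 29 with bounds (-inf, 31): OK
  at node 5 with bounds (29, 31): VIOLATION
Node 5 violates its bound: not (29 < 5 < 31).
Result: Not a valid BST


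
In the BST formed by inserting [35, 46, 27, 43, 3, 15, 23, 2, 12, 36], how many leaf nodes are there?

Tree built from: [35, 46, 27, 43, 3, 15, 23, 2, 12, 36]
Tree (level-order array): [35, 27, 46, 3, None, 43, None, 2, 15, 36, None, None, None, 12, 23]
Rule: A leaf has 0 children.
Per-node child counts:
  node 35: 2 child(ren)
  node 27: 1 child(ren)
  node 3: 2 child(ren)
  node 2: 0 child(ren)
  node 15: 2 child(ren)
  node 12: 0 child(ren)
  node 23: 0 child(ren)
  node 46: 1 child(ren)
  node 43: 1 child(ren)
  node 36: 0 child(ren)
Matching nodes: [2, 12, 23, 36]
Count of leaf nodes: 4


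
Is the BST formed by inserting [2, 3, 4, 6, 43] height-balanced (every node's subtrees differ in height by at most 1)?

Tree (level-order array): [2, None, 3, None, 4, None, 6, None, 43]
Definition: a tree is height-balanced if, at every node, |h(left) - h(right)| <= 1 (empty subtree has height -1).
Bottom-up per-node check:
  node 43: h_left=-1, h_right=-1, diff=0 [OK], height=0
  node 6: h_left=-1, h_right=0, diff=1 [OK], height=1
  node 4: h_left=-1, h_right=1, diff=2 [FAIL (|-1-1|=2 > 1)], height=2
  node 3: h_left=-1, h_right=2, diff=3 [FAIL (|-1-2|=3 > 1)], height=3
  node 2: h_left=-1, h_right=3, diff=4 [FAIL (|-1-3|=4 > 1)], height=4
Node 4 violates the condition: |-1 - 1| = 2 > 1.
Result: Not balanced


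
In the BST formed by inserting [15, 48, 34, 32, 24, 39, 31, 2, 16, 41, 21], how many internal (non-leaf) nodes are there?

Tree built from: [15, 48, 34, 32, 24, 39, 31, 2, 16, 41, 21]
Tree (level-order array): [15, 2, 48, None, None, 34, None, 32, 39, 24, None, None, 41, 16, 31, None, None, None, 21]
Rule: An internal node has at least one child.
Per-node child counts:
  node 15: 2 child(ren)
  node 2: 0 child(ren)
  node 48: 1 child(ren)
  node 34: 2 child(ren)
  node 32: 1 child(ren)
  node 24: 2 child(ren)
  node 16: 1 child(ren)
  node 21: 0 child(ren)
  node 31: 0 child(ren)
  node 39: 1 child(ren)
  node 41: 0 child(ren)
Matching nodes: [15, 48, 34, 32, 24, 16, 39]
Count of internal (non-leaf) nodes: 7


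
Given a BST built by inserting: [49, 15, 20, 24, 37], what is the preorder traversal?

Tree insertion order: [49, 15, 20, 24, 37]
Tree (level-order array): [49, 15, None, None, 20, None, 24, None, 37]
Preorder traversal: [49, 15, 20, 24, 37]


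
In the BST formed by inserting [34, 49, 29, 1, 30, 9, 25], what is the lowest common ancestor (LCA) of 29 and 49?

Tree insertion order: [34, 49, 29, 1, 30, 9, 25]
Tree (level-order array): [34, 29, 49, 1, 30, None, None, None, 9, None, None, None, 25]
In a BST, the LCA of p=29, q=49 is the first node v on the
root-to-leaf path with p <= v <= q (go left if both < v, right if both > v).
Walk from root:
  at 34: 29 <= 34 <= 49, this is the LCA
LCA = 34


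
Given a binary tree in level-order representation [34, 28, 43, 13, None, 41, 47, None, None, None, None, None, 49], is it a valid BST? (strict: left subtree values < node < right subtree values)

Level-order array: [34, 28, 43, 13, None, 41, 47, None, None, None, None, None, 49]
Validate using subtree bounds (lo, hi): at each node, require lo < value < hi,
then recurse left with hi=value and right with lo=value.
Preorder trace (stopping at first violation):
  at node 34 with bounds (-inf, +inf): OK
  at node 28 with bounds (-inf, 34): OK
  at node 13 with bounds (-inf, 28): OK
  at node 43 with bounds (34, +inf): OK
  at node 41 with bounds (34, 43): OK
  at node 47 with bounds (43, +inf): OK
  at node 49 with bounds (47, +inf): OK
No violation found at any node.
Result: Valid BST


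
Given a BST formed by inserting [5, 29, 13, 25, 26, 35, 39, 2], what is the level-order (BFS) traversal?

Tree insertion order: [5, 29, 13, 25, 26, 35, 39, 2]
Tree (level-order array): [5, 2, 29, None, None, 13, 35, None, 25, None, 39, None, 26]
BFS from the root, enqueuing left then right child of each popped node:
  queue [5] -> pop 5, enqueue [2, 29], visited so far: [5]
  queue [2, 29] -> pop 2, enqueue [none], visited so far: [5, 2]
  queue [29] -> pop 29, enqueue [13, 35], visited so far: [5, 2, 29]
  queue [13, 35] -> pop 13, enqueue [25], visited so far: [5, 2, 29, 13]
  queue [35, 25] -> pop 35, enqueue [39], visited so far: [5, 2, 29, 13, 35]
  queue [25, 39] -> pop 25, enqueue [26], visited so far: [5, 2, 29, 13, 35, 25]
  queue [39, 26] -> pop 39, enqueue [none], visited so far: [5, 2, 29, 13, 35, 25, 39]
  queue [26] -> pop 26, enqueue [none], visited so far: [5, 2, 29, 13, 35, 25, 39, 26]
Result: [5, 2, 29, 13, 35, 25, 39, 26]


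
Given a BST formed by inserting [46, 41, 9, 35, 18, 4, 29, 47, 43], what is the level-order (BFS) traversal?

Tree insertion order: [46, 41, 9, 35, 18, 4, 29, 47, 43]
Tree (level-order array): [46, 41, 47, 9, 43, None, None, 4, 35, None, None, None, None, 18, None, None, 29]
BFS from the root, enqueuing left then right child of each popped node:
  queue [46] -> pop 46, enqueue [41, 47], visited so far: [46]
  queue [41, 47] -> pop 41, enqueue [9, 43], visited so far: [46, 41]
  queue [47, 9, 43] -> pop 47, enqueue [none], visited so far: [46, 41, 47]
  queue [9, 43] -> pop 9, enqueue [4, 35], visited so far: [46, 41, 47, 9]
  queue [43, 4, 35] -> pop 43, enqueue [none], visited so far: [46, 41, 47, 9, 43]
  queue [4, 35] -> pop 4, enqueue [none], visited so far: [46, 41, 47, 9, 43, 4]
  queue [35] -> pop 35, enqueue [18], visited so far: [46, 41, 47, 9, 43, 4, 35]
  queue [18] -> pop 18, enqueue [29], visited so far: [46, 41, 47, 9, 43, 4, 35, 18]
  queue [29] -> pop 29, enqueue [none], visited so far: [46, 41, 47, 9, 43, 4, 35, 18, 29]
Result: [46, 41, 47, 9, 43, 4, 35, 18, 29]


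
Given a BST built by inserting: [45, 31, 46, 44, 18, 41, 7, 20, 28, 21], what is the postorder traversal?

Tree insertion order: [45, 31, 46, 44, 18, 41, 7, 20, 28, 21]
Tree (level-order array): [45, 31, 46, 18, 44, None, None, 7, 20, 41, None, None, None, None, 28, None, None, 21]
Postorder traversal: [7, 21, 28, 20, 18, 41, 44, 31, 46, 45]


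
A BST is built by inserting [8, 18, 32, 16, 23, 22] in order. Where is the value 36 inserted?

Starting tree (level order): [8, None, 18, 16, 32, None, None, 23, None, 22]
Insertion path: 8 -> 18 -> 32
Result: insert 36 as right child of 32
Final tree (level order): [8, None, 18, 16, 32, None, None, 23, 36, 22]


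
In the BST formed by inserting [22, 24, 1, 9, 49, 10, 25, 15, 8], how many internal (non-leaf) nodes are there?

Tree built from: [22, 24, 1, 9, 49, 10, 25, 15, 8]
Tree (level-order array): [22, 1, 24, None, 9, None, 49, 8, 10, 25, None, None, None, None, 15]
Rule: An internal node has at least one child.
Per-node child counts:
  node 22: 2 child(ren)
  node 1: 1 child(ren)
  node 9: 2 child(ren)
  node 8: 0 child(ren)
  node 10: 1 child(ren)
  node 15: 0 child(ren)
  node 24: 1 child(ren)
  node 49: 1 child(ren)
  node 25: 0 child(ren)
Matching nodes: [22, 1, 9, 10, 24, 49]
Count of internal (non-leaf) nodes: 6


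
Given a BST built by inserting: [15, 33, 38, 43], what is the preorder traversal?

Tree insertion order: [15, 33, 38, 43]
Tree (level-order array): [15, None, 33, None, 38, None, 43]
Preorder traversal: [15, 33, 38, 43]


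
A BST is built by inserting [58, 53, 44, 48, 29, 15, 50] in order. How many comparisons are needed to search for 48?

Search path for 48: 58 -> 53 -> 44 -> 48
Found: True
Comparisons: 4


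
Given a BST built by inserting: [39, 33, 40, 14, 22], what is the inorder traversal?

Tree insertion order: [39, 33, 40, 14, 22]
Tree (level-order array): [39, 33, 40, 14, None, None, None, None, 22]
Inorder traversal: [14, 22, 33, 39, 40]


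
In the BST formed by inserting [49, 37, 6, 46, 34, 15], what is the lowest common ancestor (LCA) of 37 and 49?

Tree insertion order: [49, 37, 6, 46, 34, 15]
Tree (level-order array): [49, 37, None, 6, 46, None, 34, None, None, 15]
In a BST, the LCA of p=37, q=49 is the first node v on the
root-to-leaf path with p <= v <= q (go left if both < v, right if both > v).
Walk from root:
  at 49: 37 <= 49 <= 49, this is the LCA
LCA = 49


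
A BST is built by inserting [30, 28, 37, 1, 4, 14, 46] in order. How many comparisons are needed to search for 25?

Search path for 25: 30 -> 28 -> 1 -> 4 -> 14
Found: False
Comparisons: 5


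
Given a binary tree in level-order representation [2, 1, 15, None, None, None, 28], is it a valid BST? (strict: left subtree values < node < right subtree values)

Level-order array: [2, 1, 15, None, None, None, 28]
Validate using subtree bounds (lo, hi): at each node, require lo < value < hi,
then recurse left with hi=value and right with lo=value.
Preorder trace (stopping at first violation):
  at node 2 with bounds (-inf, +inf): OK
  at node 1 with bounds (-inf, 2): OK
  at node 15 with bounds (2, +inf): OK
  at node 28 with bounds (15, +inf): OK
No violation found at any node.
Result: Valid BST


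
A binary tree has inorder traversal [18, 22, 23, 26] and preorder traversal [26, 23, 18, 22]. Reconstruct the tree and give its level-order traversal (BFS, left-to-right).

Inorder:  [18, 22, 23, 26]
Preorder: [26, 23, 18, 22]
Algorithm: preorder visits root first, so consume preorder in order;
for each root, split the current inorder slice at that value into
left-subtree inorder and right-subtree inorder, then recurse.
Recursive splits:
  root=26; inorder splits into left=[18, 22, 23], right=[]
  root=23; inorder splits into left=[18, 22], right=[]
  root=18; inorder splits into left=[], right=[22]
  root=22; inorder splits into left=[], right=[]
Reconstructed level-order: [26, 23, 18, 22]


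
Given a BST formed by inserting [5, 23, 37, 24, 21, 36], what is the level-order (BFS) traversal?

Tree insertion order: [5, 23, 37, 24, 21, 36]
Tree (level-order array): [5, None, 23, 21, 37, None, None, 24, None, None, 36]
BFS from the root, enqueuing left then right child of each popped node:
  queue [5] -> pop 5, enqueue [23], visited so far: [5]
  queue [23] -> pop 23, enqueue [21, 37], visited so far: [5, 23]
  queue [21, 37] -> pop 21, enqueue [none], visited so far: [5, 23, 21]
  queue [37] -> pop 37, enqueue [24], visited so far: [5, 23, 21, 37]
  queue [24] -> pop 24, enqueue [36], visited so far: [5, 23, 21, 37, 24]
  queue [36] -> pop 36, enqueue [none], visited so far: [5, 23, 21, 37, 24, 36]
Result: [5, 23, 21, 37, 24, 36]


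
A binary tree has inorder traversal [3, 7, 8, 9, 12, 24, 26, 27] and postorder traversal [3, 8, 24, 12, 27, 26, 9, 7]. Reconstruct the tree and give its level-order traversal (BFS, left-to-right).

Inorder:   [3, 7, 8, 9, 12, 24, 26, 27]
Postorder: [3, 8, 24, 12, 27, 26, 9, 7]
Algorithm: postorder visits root last, so walk postorder right-to-left;
each value is the root of the current inorder slice — split it at that
value, recurse on the right subtree first, then the left.
Recursive splits:
  root=7; inorder splits into left=[3], right=[8, 9, 12, 24, 26, 27]
  root=9; inorder splits into left=[8], right=[12, 24, 26, 27]
  root=26; inorder splits into left=[12, 24], right=[27]
  root=27; inorder splits into left=[], right=[]
  root=12; inorder splits into left=[], right=[24]
  root=24; inorder splits into left=[], right=[]
  root=8; inorder splits into left=[], right=[]
  root=3; inorder splits into left=[], right=[]
Reconstructed level-order: [7, 3, 9, 8, 26, 12, 27, 24]


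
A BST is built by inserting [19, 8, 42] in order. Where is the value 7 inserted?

Starting tree (level order): [19, 8, 42]
Insertion path: 19 -> 8
Result: insert 7 as left child of 8
Final tree (level order): [19, 8, 42, 7]


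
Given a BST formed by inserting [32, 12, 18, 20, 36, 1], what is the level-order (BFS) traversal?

Tree insertion order: [32, 12, 18, 20, 36, 1]
Tree (level-order array): [32, 12, 36, 1, 18, None, None, None, None, None, 20]
BFS from the root, enqueuing left then right child of each popped node:
  queue [32] -> pop 32, enqueue [12, 36], visited so far: [32]
  queue [12, 36] -> pop 12, enqueue [1, 18], visited so far: [32, 12]
  queue [36, 1, 18] -> pop 36, enqueue [none], visited so far: [32, 12, 36]
  queue [1, 18] -> pop 1, enqueue [none], visited so far: [32, 12, 36, 1]
  queue [18] -> pop 18, enqueue [20], visited so far: [32, 12, 36, 1, 18]
  queue [20] -> pop 20, enqueue [none], visited so far: [32, 12, 36, 1, 18, 20]
Result: [32, 12, 36, 1, 18, 20]


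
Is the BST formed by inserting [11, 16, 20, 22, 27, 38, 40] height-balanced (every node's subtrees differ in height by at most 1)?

Tree (level-order array): [11, None, 16, None, 20, None, 22, None, 27, None, 38, None, 40]
Definition: a tree is height-balanced if, at every node, |h(left) - h(right)| <= 1 (empty subtree has height -1).
Bottom-up per-node check:
  node 40: h_left=-1, h_right=-1, diff=0 [OK], height=0
  node 38: h_left=-1, h_right=0, diff=1 [OK], height=1
  node 27: h_left=-1, h_right=1, diff=2 [FAIL (|-1-1|=2 > 1)], height=2
  node 22: h_left=-1, h_right=2, diff=3 [FAIL (|-1-2|=3 > 1)], height=3
  node 20: h_left=-1, h_right=3, diff=4 [FAIL (|-1-3|=4 > 1)], height=4
  node 16: h_left=-1, h_right=4, diff=5 [FAIL (|-1-4|=5 > 1)], height=5
  node 11: h_left=-1, h_right=5, diff=6 [FAIL (|-1-5|=6 > 1)], height=6
Node 27 violates the condition: |-1 - 1| = 2 > 1.
Result: Not balanced


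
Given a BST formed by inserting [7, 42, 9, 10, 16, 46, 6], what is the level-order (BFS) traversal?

Tree insertion order: [7, 42, 9, 10, 16, 46, 6]
Tree (level-order array): [7, 6, 42, None, None, 9, 46, None, 10, None, None, None, 16]
BFS from the root, enqueuing left then right child of each popped node:
  queue [7] -> pop 7, enqueue [6, 42], visited so far: [7]
  queue [6, 42] -> pop 6, enqueue [none], visited so far: [7, 6]
  queue [42] -> pop 42, enqueue [9, 46], visited so far: [7, 6, 42]
  queue [9, 46] -> pop 9, enqueue [10], visited so far: [7, 6, 42, 9]
  queue [46, 10] -> pop 46, enqueue [none], visited so far: [7, 6, 42, 9, 46]
  queue [10] -> pop 10, enqueue [16], visited so far: [7, 6, 42, 9, 46, 10]
  queue [16] -> pop 16, enqueue [none], visited so far: [7, 6, 42, 9, 46, 10, 16]
Result: [7, 6, 42, 9, 46, 10, 16]


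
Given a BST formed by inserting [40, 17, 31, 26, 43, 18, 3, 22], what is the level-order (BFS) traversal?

Tree insertion order: [40, 17, 31, 26, 43, 18, 3, 22]
Tree (level-order array): [40, 17, 43, 3, 31, None, None, None, None, 26, None, 18, None, None, 22]
BFS from the root, enqueuing left then right child of each popped node:
  queue [40] -> pop 40, enqueue [17, 43], visited so far: [40]
  queue [17, 43] -> pop 17, enqueue [3, 31], visited so far: [40, 17]
  queue [43, 3, 31] -> pop 43, enqueue [none], visited so far: [40, 17, 43]
  queue [3, 31] -> pop 3, enqueue [none], visited so far: [40, 17, 43, 3]
  queue [31] -> pop 31, enqueue [26], visited so far: [40, 17, 43, 3, 31]
  queue [26] -> pop 26, enqueue [18], visited so far: [40, 17, 43, 3, 31, 26]
  queue [18] -> pop 18, enqueue [22], visited so far: [40, 17, 43, 3, 31, 26, 18]
  queue [22] -> pop 22, enqueue [none], visited so far: [40, 17, 43, 3, 31, 26, 18, 22]
Result: [40, 17, 43, 3, 31, 26, 18, 22]


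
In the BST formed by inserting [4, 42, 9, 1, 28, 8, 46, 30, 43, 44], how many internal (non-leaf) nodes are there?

Tree built from: [4, 42, 9, 1, 28, 8, 46, 30, 43, 44]
Tree (level-order array): [4, 1, 42, None, None, 9, 46, 8, 28, 43, None, None, None, None, 30, None, 44]
Rule: An internal node has at least one child.
Per-node child counts:
  node 4: 2 child(ren)
  node 1: 0 child(ren)
  node 42: 2 child(ren)
  node 9: 2 child(ren)
  node 8: 0 child(ren)
  node 28: 1 child(ren)
  node 30: 0 child(ren)
  node 46: 1 child(ren)
  node 43: 1 child(ren)
  node 44: 0 child(ren)
Matching nodes: [4, 42, 9, 28, 46, 43]
Count of internal (non-leaf) nodes: 6


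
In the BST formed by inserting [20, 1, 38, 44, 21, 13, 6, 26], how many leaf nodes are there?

Tree built from: [20, 1, 38, 44, 21, 13, 6, 26]
Tree (level-order array): [20, 1, 38, None, 13, 21, 44, 6, None, None, 26]
Rule: A leaf has 0 children.
Per-node child counts:
  node 20: 2 child(ren)
  node 1: 1 child(ren)
  node 13: 1 child(ren)
  node 6: 0 child(ren)
  node 38: 2 child(ren)
  node 21: 1 child(ren)
  node 26: 0 child(ren)
  node 44: 0 child(ren)
Matching nodes: [6, 26, 44]
Count of leaf nodes: 3


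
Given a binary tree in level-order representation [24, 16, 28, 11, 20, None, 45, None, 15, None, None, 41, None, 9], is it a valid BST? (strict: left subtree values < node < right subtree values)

Level-order array: [24, 16, 28, 11, 20, None, 45, None, 15, None, None, 41, None, 9]
Validate using subtree bounds (lo, hi): at each node, require lo < value < hi,
then recurse left with hi=value and right with lo=value.
Preorder trace (stopping at first violation):
  at node 24 with bounds (-inf, +inf): OK
  at node 16 with bounds (-inf, 24): OK
  at node 11 with bounds (-inf, 16): OK
  at node 15 with bounds (11, 16): OK
  at node 9 with bounds (11, 15): VIOLATION
Node 9 violates its bound: not (11 < 9 < 15).
Result: Not a valid BST


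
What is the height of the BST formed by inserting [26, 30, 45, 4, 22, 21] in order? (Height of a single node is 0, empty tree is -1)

Insertion order: [26, 30, 45, 4, 22, 21]
Tree (level-order array): [26, 4, 30, None, 22, None, 45, 21]
Compute height bottom-up (empty subtree = -1):
  height(21) = 1 + max(-1, -1) = 0
  height(22) = 1 + max(0, -1) = 1
  height(4) = 1 + max(-1, 1) = 2
  height(45) = 1 + max(-1, -1) = 0
  height(30) = 1 + max(-1, 0) = 1
  height(26) = 1 + max(2, 1) = 3
Height = 3


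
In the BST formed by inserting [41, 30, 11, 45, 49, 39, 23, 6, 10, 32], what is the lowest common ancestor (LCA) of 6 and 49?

Tree insertion order: [41, 30, 11, 45, 49, 39, 23, 6, 10, 32]
Tree (level-order array): [41, 30, 45, 11, 39, None, 49, 6, 23, 32, None, None, None, None, 10]
In a BST, the LCA of p=6, q=49 is the first node v on the
root-to-leaf path with p <= v <= q (go left if both < v, right if both > v).
Walk from root:
  at 41: 6 <= 41 <= 49, this is the LCA
LCA = 41


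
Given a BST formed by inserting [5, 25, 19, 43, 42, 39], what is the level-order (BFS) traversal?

Tree insertion order: [5, 25, 19, 43, 42, 39]
Tree (level-order array): [5, None, 25, 19, 43, None, None, 42, None, 39]
BFS from the root, enqueuing left then right child of each popped node:
  queue [5] -> pop 5, enqueue [25], visited so far: [5]
  queue [25] -> pop 25, enqueue [19, 43], visited so far: [5, 25]
  queue [19, 43] -> pop 19, enqueue [none], visited so far: [5, 25, 19]
  queue [43] -> pop 43, enqueue [42], visited so far: [5, 25, 19, 43]
  queue [42] -> pop 42, enqueue [39], visited so far: [5, 25, 19, 43, 42]
  queue [39] -> pop 39, enqueue [none], visited so far: [5, 25, 19, 43, 42, 39]
Result: [5, 25, 19, 43, 42, 39]


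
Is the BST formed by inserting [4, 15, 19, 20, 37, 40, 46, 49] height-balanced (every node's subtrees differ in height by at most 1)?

Tree (level-order array): [4, None, 15, None, 19, None, 20, None, 37, None, 40, None, 46, None, 49]
Definition: a tree is height-balanced if, at every node, |h(left) - h(right)| <= 1 (empty subtree has height -1).
Bottom-up per-node check:
  node 49: h_left=-1, h_right=-1, diff=0 [OK], height=0
  node 46: h_left=-1, h_right=0, diff=1 [OK], height=1
  node 40: h_left=-1, h_right=1, diff=2 [FAIL (|-1-1|=2 > 1)], height=2
  node 37: h_left=-1, h_right=2, diff=3 [FAIL (|-1-2|=3 > 1)], height=3
  node 20: h_left=-1, h_right=3, diff=4 [FAIL (|-1-3|=4 > 1)], height=4
  node 19: h_left=-1, h_right=4, diff=5 [FAIL (|-1-4|=5 > 1)], height=5
  node 15: h_left=-1, h_right=5, diff=6 [FAIL (|-1-5|=6 > 1)], height=6
  node 4: h_left=-1, h_right=6, diff=7 [FAIL (|-1-6|=7 > 1)], height=7
Node 40 violates the condition: |-1 - 1| = 2 > 1.
Result: Not balanced


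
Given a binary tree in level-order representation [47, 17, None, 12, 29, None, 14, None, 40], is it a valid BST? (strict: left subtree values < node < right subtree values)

Level-order array: [47, 17, None, 12, 29, None, 14, None, 40]
Validate using subtree bounds (lo, hi): at each node, require lo < value < hi,
then recurse left with hi=value and right with lo=value.
Preorder trace (stopping at first violation):
  at node 47 with bounds (-inf, +inf): OK
  at node 17 with bounds (-inf, 47): OK
  at node 12 with bounds (-inf, 17): OK
  at node 14 with bounds (12, 17): OK
  at node 29 with bounds (17, 47): OK
  at node 40 with bounds (29, 47): OK
No violation found at any node.
Result: Valid BST


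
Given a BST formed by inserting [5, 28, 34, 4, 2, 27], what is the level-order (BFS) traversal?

Tree insertion order: [5, 28, 34, 4, 2, 27]
Tree (level-order array): [5, 4, 28, 2, None, 27, 34]
BFS from the root, enqueuing left then right child of each popped node:
  queue [5] -> pop 5, enqueue [4, 28], visited so far: [5]
  queue [4, 28] -> pop 4, enqueue [2], visited so far: [5, 4]
  queue [28, 2] -> pop 28, enqueue [27, 34], visited so far: [5, 4, 28]
  queue [2, 27, 34] -> pop 2, enqueue [none], visited so far: [5, 4, 28, 2]
  queue [27, 34] -> pop 27, enqueue [none], visited so far: [5, 4, 28, 2, 27]
  queue [34] -> pop 34, enqueue [none], visited so far: [5, 4, 28, 2, 27, 34]
Result: [5, 4, 28, 2, 27, 34]


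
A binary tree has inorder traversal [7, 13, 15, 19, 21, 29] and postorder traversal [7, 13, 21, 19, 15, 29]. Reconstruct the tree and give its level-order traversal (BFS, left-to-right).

Inorder:   [7, 13, 15, 19, 21, 29]
Postorder: [7, 13, 21, 19, 15, 29]
Algorithm: postorder visits root last, so walk postorder right-to-left;
each value is the root of the current inorder slice — split it at that
value, recurse on the right subtree first, then the left.
Recursive splits:
  root=29; inorder splits into left=[7, 13, 15, 19, 21], right=[]
  root=15; inorder splits into left=[7, 13], right=[19, 21]
  root=19; inorder splits into left=[], right=[21]
  root=21; inorder splits into left=[], right=[]
  root=13; inorder splits into left=[7], right=[]
  root=7; inorder splits into left=[], right=[]
Reconstructed level-order: [29, 15, 13, 19, 7, 21]


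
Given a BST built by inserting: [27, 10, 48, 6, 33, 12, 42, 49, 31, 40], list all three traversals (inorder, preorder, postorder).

Tree insertion order: [27, 10, 48, 6, 33, 12, 42, 49, 31, 40]
Tree (level-order array): [27, 10, 48, 6, 12, 33, 49, None, None, None, None, 31, 42, None, None, None, None, 40]
Inorder (L, root, R): [6, 10, 12, 27, 31, 33, 40, 42, 48, 49]
Preorder (root, L, R): [27, 10, 6, 12, 48, 33, 31, 42, 40, 49]
Postorder (L, R, root): [6, 12, 10, 31, 40, 42, 33, 49, 48, 27]


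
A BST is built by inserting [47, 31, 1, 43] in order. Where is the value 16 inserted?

Starting tree (level order): [47, 31, None, 1, 43]
Insertion path: 47 -> 31 -> 1
Result: insert 16 as right child of 1
Final tree (level order): [47, 31, None, 1, 43, None, 16]


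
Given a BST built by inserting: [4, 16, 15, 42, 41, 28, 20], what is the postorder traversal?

Tree insertion order: [4, 16, 15, 42, 41, 28, 20]
Tree (level-order array): [4, None, 16, 15, 42, None, None, 41, None, 28, None, 20]
Postorder traversal: [15, 20, 28, 41, 42, 16, 4]


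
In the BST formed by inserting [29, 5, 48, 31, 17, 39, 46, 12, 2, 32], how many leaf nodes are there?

Tree built from: [29, 5, 48, 31, 17, 39, 46, 12, 2, 32]
Tree (level-order array): [29, 5, 48, 2, 17, 31, None, None, None, 12, None, None, 39, None, None, 32, 46]
Rule: A leaf has 0 children.
Per-node child counts:
  node 29: 2 child(ren)
  node 5: 2 child(ren)
  node 2: 0 child(ren)
  node 17: 1 child(ren)
  node 12: 0 child(ren)
  node 48: 1 child(ren)
  node 31: 1 child(ren)
  node 39: 2 child(ren)
  node 32: 0 child(ren)
  node 46: 0 child(ren)
Matching nodes: [2, 12, 32, 46]
Count of leaf nodes: 4


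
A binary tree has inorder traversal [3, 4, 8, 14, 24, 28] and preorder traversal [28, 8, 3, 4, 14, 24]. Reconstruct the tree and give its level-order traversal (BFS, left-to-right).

Inorder:  [3, 4, 8, 14, 24, 28]
Preorder: [28, 8, 3, 4, 14, 24]
Algorithm: preorder visits root first, so consume preorder in order;
for each root, split the current inorder slice at that value into
left-subtree inorder and right-subtree inorder, then recurse.
Recursive splits:
  root=28; inorder splits into left=[3, 4, 8, 14, 24], right=[]
  root=8; inorder splits into left=[3, 4], right=[14, 24]
  root=3; inorder splits into left=[], right=[4]
  root=4; inorder splits into left=[], right=[]
  root=14; inorder splits into left=[], right=[24]
  root=24; inorder splits into left=[], right=[]
Reconstructed level-order: [28, 8, 3, 14, 4, 24]


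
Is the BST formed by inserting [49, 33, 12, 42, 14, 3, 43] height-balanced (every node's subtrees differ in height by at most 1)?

Tree (level-order array): [49, 33, None, 12, 42, 3, 14, None, 43]
Definition: a tree is height-balanced if, at every node, |h(left) - h(right)| <= 1 (empty subtree has height -1).
Bottom-up per-node check:
  node 3: h_left=-1, h_right=-1, diff=0 [OK], height=0
  node 14: h_left=-1, h_right=-1, diff=0 [OK], height=0
  node 12: h_left=0, h_right=0, diff=0 [OK], height=1
  node 43: h_left=-1, h_right=-1, diff=0 [OK], height=0
  node 42: h_left=-1, h_right=0, diff=1 [OK], height=1
  node 33: h_left=1, h_right=1, diff=0 [OK], height=2
  node 49: h_left=2, h_right=-1, diff=3 [FAIL (|2--1|=3 > 1)], height=3
Node 49 violates the condition: |2 - -1| = 3 > 1.
Result: Not balanced


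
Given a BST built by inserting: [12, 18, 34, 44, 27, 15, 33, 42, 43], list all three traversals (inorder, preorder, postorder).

Tree insertion order: [12, 18, 34, 44, 27, 15, 33, 42, 43]
Tree (level-order array): [12, None, 18, 15, 34, None, None, 27, 44, None, 33, 42, None, None, None, None, 43]
Inorder (L, root, R): [12, 15, 18, 27, 33, 34, 42, 43, 44]
Preorder (root, L, R): [12, 18, 15, 34, 27, 33, 44, 42, 43]
Postorder (L, R, root): [15, 33, 27, 43, 42, 44, 34, 18, 12]


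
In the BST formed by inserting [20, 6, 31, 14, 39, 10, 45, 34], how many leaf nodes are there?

Tree built from: [20, 6, 31, 14, 39, 10, 45, 34]
Tree (level-order array): [20, 6, 31, None, 14, None, 39, 10, None, 34, 45]
Rule: A leaf has 0 children.
Per-node child counts:
  node 20: 2 child(ren)
  node 6: 1 child(ren)
  node 14: 1 child(ren)
  node 10: 0 child(ren)
  node 31: 1 child(ren)
  node 39: 2 child(ren)
  node 34: 0 child(ren)
  node 45: 0 child(ren)
Matching nodes: [10, 34, 45]
Count of leaf nodes: 3


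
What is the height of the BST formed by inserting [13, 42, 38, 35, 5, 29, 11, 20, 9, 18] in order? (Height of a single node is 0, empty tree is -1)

Insertion order: [13, 42, 38, 35, 5, 29, 11, 20, 9, 18]
Tree (level-order array): [13, 5, 42, None, 11, 38, None, 9, None, 35, None, None, None, 29, None, 20, None, 18]
Compute height bottom-up (empty subtree = -1):
  height(9) = 1 + max(-1, -1) = 0
  height(11) = 1 + max(0, -1) = 1
  height(5) = 1 + max(-1, 1) = 2
  height(18) = 1 + max(-1, -1) = 0
  height(20) = 1 + max(0, -1) = 1
  height(29) = 1 + max(1, -1) = 2
  height(35) = 1 + max(2, -1) = 3
  height(38) = 1 + max(3, -1) = 4
  height(42) = 1 + max(4, -1) = 5
  height(13) = 1 + max(2, 5) = 6
Height = 6


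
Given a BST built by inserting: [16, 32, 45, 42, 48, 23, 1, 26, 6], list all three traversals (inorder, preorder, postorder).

Tree insertion order: [16, 32, 45, 42, 48, 23, 1, 26, 6]
Tree (level-order array): [16, 1, 32, None, 6, 23, 45, None, None, None, 26, 42, 48]
Inorder (L, root, R): [1, 6, 16, 23, 26, 32, 42, 45, 48]
Preorder (root, L, R): [16, 1, 6, 32, 23, 26, 45, 42, 48]
Postorder (L, R, root): [6, 1, 26, 23, 42, 48, 45, 32, 16]


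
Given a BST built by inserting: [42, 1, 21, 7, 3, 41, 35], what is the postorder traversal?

Tree insertion order: [42, 1, 21, 7, 3, 41, 35]
Tree (level-order array): [42, 1, None, None, 21, 7, 41, 3, None, 35]
Postorder traversal: [3, 7, 35, 41, 21, 1, 42]


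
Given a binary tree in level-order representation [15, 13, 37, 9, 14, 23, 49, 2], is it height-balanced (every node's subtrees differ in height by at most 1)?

Tree (level-order array): [15, 13, 37, 9, 14, 23, 49, 2]
Definition: a tree is height-balanced if, at every node, |h(left) - h(right)| <= 1 (empty subtree has height -1).
Bottom-up per-node check:
  node 2: h_left=-1, h_right=-1, diff=0 [OK], height=0
  node 9: h_left=0, h_right=-1, diff=1 [OK], height=1
  node 14: h_left=-1, h_right=-1, diff=0 [OK], height=0
  node 13: h_left=1, h_right=0, diff=1 [OK], height=2
  node 23: h_left=-1, h_right=-1, diff=0 [OK], height=0
  node 49: h_left=-1, h_right=-1, diff=0 [OK], height=0
  node 37: h_left=0, h_right=0, diff=0 [OK], height=1
  node 15: h_left=2, h_right=1, diff=1 [OK], height=3
All nodes satisfy the balance condition.
Result: Balanced


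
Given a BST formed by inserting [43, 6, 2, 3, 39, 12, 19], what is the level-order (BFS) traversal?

Tree insertion order: [43, 6, 2, 3, 39, 12, 19]
Tree (level-order array): [43, 6, None, 2, 39, None, 3, 12, None, None, None, None, 19]
BFS from the root, enqueuing left then right child of each popped node:
  queue [43] -> pop 43, enqueue [6], visited so far: [43]
  queue [6] -> pop 6, enqueue [2, 39], visited so far: [43, 6]
  queue [2, 39] -> pop 2, enqueue [3], visited so far: [43, 6, 2]
  queue [39, 3] -> pop 39, enqueue [12], visited so far: [43, 6, 2, 39]
  queue [3, 12] -> pop 3, enqueue [none], visited so far: [43, 6, 2, 39, 3]
  queue [12] -> pop 12, enqueue [19], visited so far: [43, 6, 2, 39, 3, 12]
  queue [19] -> pop 19, enqueue [none], visited so far: [43, 6, 2, 39, 3, 12, 19]
Result: [43, 6, 2, 39, 3, 12, 19]
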